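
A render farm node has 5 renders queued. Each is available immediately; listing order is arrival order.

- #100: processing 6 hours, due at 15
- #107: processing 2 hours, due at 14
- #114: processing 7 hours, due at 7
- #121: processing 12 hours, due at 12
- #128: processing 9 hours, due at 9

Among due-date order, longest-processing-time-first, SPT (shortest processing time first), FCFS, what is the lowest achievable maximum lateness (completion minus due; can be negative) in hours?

EDD (increasing due date): #114 #128 #121 #107 #100.
#114: 0→7, due 7, lateness 0
#128: 7→16, due 9, lateness 7
#121: 16→28, due 12, lateness 16
#107: 28→30, due 14, lateness 16
#100: 30→36, due 15, lateness 21
Maximum = 21.
LPT (decreasing processing time): #121 #128 #114 #100 #107.
#121: 0→12, due 12, lateness 0
#128: 12→21, due 9, lateness 12
#114: 21→28, due 7, lateness 21
#100: 28→34, due 15, lateness 19
#107: 34→36, due 14, lateness 22
Maximum = 22.
SPT (increasing processing time): #107 #100 #114 #128 #121.
#107: 0→2, due 14, lateness -12
#100: 2→8, due 15, lateness -7
#114: 8→15, due 7, lateness 8
#128: 15→24, due 9, lateness 15
#121: 24→36, due 12, lateness 24
Maximum = 24.
FIFO (arrival order): #100 #107 #114 #121 #128.
#100: 0→6, due 15, lateness -9
#107: 6→8, due 14, lateness -6
#114: 8→15, due 7, lateness 8
#121: 15→27, due 12, lateness 15
#128: 27→36, due 9, lateness 27
Maximum = 27.
EDD 21, LPT 22, SPT 24, FIFO 27 → minimum 21.

21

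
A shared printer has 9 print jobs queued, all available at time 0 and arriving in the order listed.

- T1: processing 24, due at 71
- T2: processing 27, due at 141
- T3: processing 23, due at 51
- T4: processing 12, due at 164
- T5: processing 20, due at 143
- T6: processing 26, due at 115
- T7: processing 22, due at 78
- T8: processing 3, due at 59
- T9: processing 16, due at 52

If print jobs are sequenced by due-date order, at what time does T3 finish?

EDD (increasing due date): T3 T9 T8 T1 T7 T6 T2 T5 T4.
T3: 0→23

23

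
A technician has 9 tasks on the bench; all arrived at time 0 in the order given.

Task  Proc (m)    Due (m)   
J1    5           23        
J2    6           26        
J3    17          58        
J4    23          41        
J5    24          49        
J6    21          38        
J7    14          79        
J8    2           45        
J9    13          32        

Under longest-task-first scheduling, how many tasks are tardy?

LPT (decreasing processing time): J5 J4 J6 J3 J7 J9 J2 J1 J8.
J5: 0→24, due 49, tardiness 0
J4: 24→47, due 41, tardiness 6
J6: 47→68, due 38, tardiness 30
J3: 68→85, due 58, tardiness 27
J7: 85→99, due 79, tardiness 20
J9: 99→112, due 32, tardiness 80
J2: 112→118, due 26, tardiness 92
J1: 118→123, due 23, tardiness 100
J8: 123→125, due 45, tardiness 80
Late tasks: 8.

8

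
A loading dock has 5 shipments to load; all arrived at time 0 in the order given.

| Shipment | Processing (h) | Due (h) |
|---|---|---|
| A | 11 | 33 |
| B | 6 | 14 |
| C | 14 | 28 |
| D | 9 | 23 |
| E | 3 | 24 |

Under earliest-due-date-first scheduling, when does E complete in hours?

EDD (increasing due date): B D E C A.
B: 0→6
D: 6→15
E: 15→18

18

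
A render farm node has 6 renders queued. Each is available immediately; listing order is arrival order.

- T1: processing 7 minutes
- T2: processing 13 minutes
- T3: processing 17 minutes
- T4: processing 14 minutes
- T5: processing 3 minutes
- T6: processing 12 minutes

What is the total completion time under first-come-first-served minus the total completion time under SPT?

FIFO (arrival order): T1 T2 T3 T4 T5 T6.
T1: 0→7
T2: 7→20
T3: 20→37
T4: 37→51
T5: 51→54
T6: 54→66
Sum = 7+20+37+51+54+66 = 235.
SPT (increasing processing time): T5 T1 T6 T2 T4 T3.
T5: 0→3
T1: 3→10
T6: 10→22
T2: 22→35
T4: 35→49
T3: 49→66
Sum = 3+10+22+35+49+66 = 185.
Difference = 235 − 185 = 50.

50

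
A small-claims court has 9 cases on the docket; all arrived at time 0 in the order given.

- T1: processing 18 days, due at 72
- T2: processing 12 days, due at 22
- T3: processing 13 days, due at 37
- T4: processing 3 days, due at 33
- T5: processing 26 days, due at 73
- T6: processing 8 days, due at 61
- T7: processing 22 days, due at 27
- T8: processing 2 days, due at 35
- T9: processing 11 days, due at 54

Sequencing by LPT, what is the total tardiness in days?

LPT (decreasing processing time): T5 T7 T1 T3 T2 T9 T6 T4 T8.
T5: 0→26, due 73, tardiness 0
T7: 26→48, due 27, tardiness 21
T1: 48→66, due 72, tardiness 0
T3: 66→79, due 37, tardiness 42
T2: 79→91, due 22, tardiness 69
T9: 91→102, due 54, tardiness 48
T6: 102→110, due 61, tardiness 49
T4: 110→113, due 33, tardiness 80
T8: 113→115, due 35, tardiness 80
Sum = 0+21+0+42+69+48+49+80+80 = 389.

389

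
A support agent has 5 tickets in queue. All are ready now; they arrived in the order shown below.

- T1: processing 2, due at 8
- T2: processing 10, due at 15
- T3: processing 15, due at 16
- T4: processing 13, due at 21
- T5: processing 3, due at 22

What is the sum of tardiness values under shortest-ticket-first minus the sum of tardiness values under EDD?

SPT (increasing processing time): T1 T5 T2 T4 T3.
T1: 0→2, due 8, tardiness 0
T5: 2→5, due 22, tardiness 0
T2: 5→15, due 15, tardiness 0
T4: 15→28, due 21, tardiness 7
T3: 28→43, due 16, tardiness 27
Sum = 0+0+0+7+27 = 34.
EDD (increasing due date): T1 T2 T3 T4 T5.
T1: 0→2, due 8, tardiness 0
T2: 2→12, due 15, tardiness 0
T3: 12→27, due 16, tardiness 11
T4: 27→40, due 21, tardiness 19
T5: 40→43, due 22, tardiness 21
Sum = 0+0+11+19+21 = 51.
Difference = 34 − 51 = -17.

-17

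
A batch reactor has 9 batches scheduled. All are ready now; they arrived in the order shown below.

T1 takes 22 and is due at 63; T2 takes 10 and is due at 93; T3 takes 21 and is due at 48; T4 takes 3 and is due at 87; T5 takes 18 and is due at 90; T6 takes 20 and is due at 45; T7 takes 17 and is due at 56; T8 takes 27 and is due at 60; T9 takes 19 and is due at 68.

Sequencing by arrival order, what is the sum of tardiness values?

FIFO (arrival order): T1 T2 T3 T4 T5 T6 T7 T8 T9.
T1: 0→22, due 63, tardiness 0
T2: 22→32, due 93, tardiness 0
T3: 32→53, due 48, tardiness 5
T4: 53→56, due 87, tardiness 0
T5: 56→74, due 90, tardiness 0
T6: 74→94, due 45, tardiness 49
T7: 94→111, due 56, tardiness 55
T8: 111→138, due 60, tardiness 78
T9: 138→157, due 68, tardiness 89
Sum = 0+0+5+0+0+49+55+78+89 = 276.

276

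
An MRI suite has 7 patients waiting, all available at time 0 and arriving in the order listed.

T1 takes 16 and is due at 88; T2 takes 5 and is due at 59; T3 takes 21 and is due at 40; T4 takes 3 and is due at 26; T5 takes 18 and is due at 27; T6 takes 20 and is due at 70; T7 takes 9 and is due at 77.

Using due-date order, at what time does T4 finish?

3

EDD (increasing due date): T4 T5 T3 T2 T6 T7 T1.
T4: 0→3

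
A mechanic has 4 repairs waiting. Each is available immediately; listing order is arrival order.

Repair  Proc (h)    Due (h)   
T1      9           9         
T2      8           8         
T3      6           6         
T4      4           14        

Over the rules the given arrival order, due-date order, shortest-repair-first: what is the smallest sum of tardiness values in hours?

32

FIFO (arrival order): T1 T2 T3 T4.
T1: 0→9, due 9, tardiness 0
T2: 9→17, due 8, tardiness 9
T3: 17→23, due 6, tardiness 17
T4: 23→27, due 14, tardiness 13
Sum = 0+9+17+13 = 39.
EDD (increasing due date): T3 T2 T1 T4.
T3: 0→6, due 6, tardiness 0
T2: 6→14, due 8, tardiness 6
T1: 14→23, due 9, tardiness 14
T4: 23→27, due 14, tardiness 13
Sum = 0+6+14+13 = 33.
SPT (increasing processing time): T4 T3 T2 T1.
T4: 0→4, due 14, tardiness 0
T3: 4→10, due 6, tardiness 4
T2: 10→18, due 8, tardiness 10
T1: 18→27, due 9, tardiness 18
Sum = 0+4+10+18 = 32.
FIFO 39, EDD 33, SPT 32 → minimum 32.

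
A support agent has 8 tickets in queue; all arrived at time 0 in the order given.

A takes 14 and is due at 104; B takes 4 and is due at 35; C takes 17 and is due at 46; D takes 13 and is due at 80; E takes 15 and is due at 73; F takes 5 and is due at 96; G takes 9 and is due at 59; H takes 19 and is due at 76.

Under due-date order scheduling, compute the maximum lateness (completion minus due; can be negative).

-3

EDD (increasing due date): B C G E H D F A.
B: 0→4, due 35, lateness -31
C: 4→21, due 46, lateness -25
G: 21→30, due 59, lateness -29
E: 30→45, due 73, lateness -28
H: 45→64, due 76, lateness -12
D: 64→77, due 80, lateness -3
F: 77→82, due 96, lateness -14
A: 82→96, due 104, lateness -8
Maximum = -3.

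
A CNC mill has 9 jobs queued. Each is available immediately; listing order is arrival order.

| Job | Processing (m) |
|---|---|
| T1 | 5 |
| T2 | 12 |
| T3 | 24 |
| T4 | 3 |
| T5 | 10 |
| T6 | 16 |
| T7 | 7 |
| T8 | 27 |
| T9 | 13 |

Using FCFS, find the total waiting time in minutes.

FIFO (arrival order): T1 T2 T3 T4 T5 T6 T7 T8 T9.
T1: waits 0, runs 0→5
T2: waits 5, runs 5→17
T3: waits 17, runs 17→41
T4: waits 41, runs 41→44
T5: waits 44, runs 44→54
T6: waits 54, runs 54→70
T7: waits 70, runs 70→77
T8: waits 77, runs 77→104
T9: waits 104, runs 104→117
Sum = 0+5+17+41+44+54+70+77+104 = 412.

412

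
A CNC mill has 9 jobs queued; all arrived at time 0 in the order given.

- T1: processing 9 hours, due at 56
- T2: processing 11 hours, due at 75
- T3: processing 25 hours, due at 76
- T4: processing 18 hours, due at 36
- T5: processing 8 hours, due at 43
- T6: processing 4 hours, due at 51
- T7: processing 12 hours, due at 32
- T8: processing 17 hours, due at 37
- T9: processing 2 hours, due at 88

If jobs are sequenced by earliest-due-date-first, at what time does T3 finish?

EDD (increasing due date): T7 T4 T8 T5 T6 T1 T2 T3 T9.
T7: 0→12
T4: 12→30
T8: 30→47
T5: 47→55
T6: 55→59
T1: 59→68
T2: 68→79
T3: 79→104

104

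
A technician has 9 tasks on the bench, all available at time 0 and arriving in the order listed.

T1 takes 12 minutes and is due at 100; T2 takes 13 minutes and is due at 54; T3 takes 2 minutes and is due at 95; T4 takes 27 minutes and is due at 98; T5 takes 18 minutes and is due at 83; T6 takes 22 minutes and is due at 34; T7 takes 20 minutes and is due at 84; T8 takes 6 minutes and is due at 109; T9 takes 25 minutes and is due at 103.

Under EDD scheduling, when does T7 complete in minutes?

73

EDD (increasing due date): T6 T2 T5 T7 T3 T4 T1 T9 T8.
T6: 0→22
T2: 22→35
T5: 35→53
T7: 53→73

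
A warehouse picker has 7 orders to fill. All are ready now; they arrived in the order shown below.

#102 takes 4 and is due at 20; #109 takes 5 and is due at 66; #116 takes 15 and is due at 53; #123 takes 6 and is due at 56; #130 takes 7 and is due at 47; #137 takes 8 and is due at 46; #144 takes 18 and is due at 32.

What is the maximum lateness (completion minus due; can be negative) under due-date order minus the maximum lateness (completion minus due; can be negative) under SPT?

-29

EDD (increasing due date): #102 #144 #137 #130 #116 #123 #109.
#102: 0→4, due 20, lateness -16
#144: 4→22, due 32, lateness -10
#137: 22→30, due 46, lateness -16
#130: 30→37, due 47, lateness -10
#116: 37→52, due 53, lateness -1
#123: 52→58, due 56, lateness 2
#109: 58→63, due 66, lateness -3
Maximum = 2.
SPT (increasing processing time): #102 #109 #123 #130 #137 #116 #144.
#102: 0→4, due 20, lateness -16
#109: 4→9, due 66, lateness -57
#123: 9→15, due 56, lateness -41
#130: 15→22, due 47, lateness -25
#137: 22→30, due 46, lateness -16
#116: 30→45, due 53, lateness -8
#144: 45→63, due 32, lateness 31
Maximum = 31.
Difference = 2 − 31 = -29.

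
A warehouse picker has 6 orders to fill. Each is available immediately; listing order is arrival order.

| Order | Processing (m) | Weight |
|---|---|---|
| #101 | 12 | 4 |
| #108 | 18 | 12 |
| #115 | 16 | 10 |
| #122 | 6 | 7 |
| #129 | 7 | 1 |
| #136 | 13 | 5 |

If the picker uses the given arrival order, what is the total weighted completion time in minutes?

1651

FIFO (arrival order): #101 #108 #115 #122 #129 #136.
#101: finishes 12, weight 4, w·C = 48
#108: finishes 30, weight 12, w·C = 360
#115: finishes 46, weight 10, w·C = 460
#122: finishes 52, weight 7, w·C = 364
#129: finishes 59, weight 1, w·C = 59
#136: finishes 72, weight 5, w·C = 360
Sum = 48+360+460+364+59+360 = 1651.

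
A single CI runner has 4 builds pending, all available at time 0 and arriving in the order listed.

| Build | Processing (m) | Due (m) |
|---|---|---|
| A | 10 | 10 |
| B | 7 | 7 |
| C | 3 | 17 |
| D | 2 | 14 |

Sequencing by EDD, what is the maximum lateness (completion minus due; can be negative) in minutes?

7

EDD (increasing due date): B A D C.
B: 0→7, due 7, lateness 0
A: 7→17, due 10, lateness 7
D: 17→19, due 14, lateness 5
C: 19→22, due 17, lateness 5
Maximum = 7.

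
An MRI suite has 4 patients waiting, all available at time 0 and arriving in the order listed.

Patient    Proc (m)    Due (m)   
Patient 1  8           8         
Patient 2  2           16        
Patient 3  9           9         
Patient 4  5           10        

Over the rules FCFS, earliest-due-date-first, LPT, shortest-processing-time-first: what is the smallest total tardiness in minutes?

FIFO (arrival order): Patient 1 Patient 2 Patient 3 Patient 4.
Patient 1: 0→8, due 8, tardiness 0
Patient 2: 8→10, due 16, tardiness 0
Patient 3: 10→19, due 9, tardiness 10
Patient 4: 19→24, due 10, tardiness 14
Sum = 0+0+10+14 = 24.
EDD (increasing due date): Patient 1 Patient 3 Patient 4 Patient 2.
Patient 1: 0→8, due 8, tardiness 0
Patient 3: 8→17, due 9, tardiness 8
Patient 4: 17→22, due 10, tardiness 12
Patient 2: 22→24, due 16, tardiness 8
Sum = 0+8+12+8 = 28.
LPT (decreasing processing time): Patient 3 Patient 1 Patient 4 Patient 2.
Patient 3: 0→9, due 9, tardiness 0
Patient 1: 9→17, due 8, tardiness 9
Patient 4: 17→22, due 10, tardiness 12
Patient 2: 22→24, due 16, tardiness 8
Sum = 0+9+12+8 = 29.
SPT (increasing processing time): Patient 2 Patient 4 Patient 1 Patient 3.
Patient 2: 0→2, due 16, tardiness 0
Patient 4: 2→7, due 10, tardiness 0
Patient 1: 7→15, due 8, tardiness 7
Patient 3: 15→24, due 9, tardiness 15
Sum = 0+0+7+15 = 22.
FIFO 24, EDD 28, LPT 29, SPT 22 → minimum 22.

22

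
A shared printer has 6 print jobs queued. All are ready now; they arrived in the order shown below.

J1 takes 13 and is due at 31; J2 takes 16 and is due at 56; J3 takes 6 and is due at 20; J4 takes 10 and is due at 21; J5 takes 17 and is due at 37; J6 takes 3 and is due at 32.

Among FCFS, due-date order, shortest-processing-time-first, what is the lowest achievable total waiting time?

FIFO (arrival order): J1 J2 J3 J4 J5 J6.
J1: waits 0, runs 0→13
J2: waits 13, runs 13→29
J3: waits 29, runs 29→35
J4: waits 35, runs 35→45
J5: waits 45, runs 45→62
J6: waits 62, runs 62→65
Sum = 0+13+29+35+45+62 = 184.
EDD (increasing due date): J3 J4 J1 J6 J5 J2.
J3: waits 0, runs 0→6
J4: waits 6, runs 6→16
J1: waits 16, runs 16→29
J6: waits 29, runs 29→32
J5: waits 32, runs 32→49
J2: waits 49, runs 49→65
Sum = 0+6+16+29+32+49 = 132.
SPT (increasing processing time): J6 J3 J4 J1 J2 J5.
J6: waits 0, runs 0→3
J3: waits 3, runs 3→9
J4: waits 9, runs 9→19
J1: waits 19, runs 19→32
J2: waits 32, runs 32→48
J5: waits 48, runs 48→65
Sum = 0+3+9+19+32+48 = 111.
FIFO 184, EDD 132, SPT 111 → minimum 111.

111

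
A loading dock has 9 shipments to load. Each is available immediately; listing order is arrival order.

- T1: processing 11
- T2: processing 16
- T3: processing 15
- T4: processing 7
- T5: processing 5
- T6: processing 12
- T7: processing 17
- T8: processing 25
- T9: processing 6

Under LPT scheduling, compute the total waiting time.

LPT (decreasing processing time): T8 T7 T2 T3 T6 T1 T4 T9 T5.
T8: waits 0, runs 0→25
T7: waits 25, runs 25→42
T2: waits 42, runs 42→58
T3: waits 58, runs 58→73
T6: waits 73, runs 73→85
T1: waits 85, runs 85→96
T4: waits 96, runs 96→103
T9: waits 103, runs 103→109
T5: waits 109, runs 109→114
Sum = 0+25+42+58+73+85+96+103+109 = 591.

591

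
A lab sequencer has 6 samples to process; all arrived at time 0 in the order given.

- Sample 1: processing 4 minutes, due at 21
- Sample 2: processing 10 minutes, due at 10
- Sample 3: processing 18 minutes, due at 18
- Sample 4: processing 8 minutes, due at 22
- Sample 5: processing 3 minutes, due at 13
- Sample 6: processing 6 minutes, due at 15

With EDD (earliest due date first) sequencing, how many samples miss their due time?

EDD (increasing due date): Sample 2 Sample 5 Sample 6 Sample 3 Sample 1 Sample 4.
Sample 2: 0→10, due 10, tardiness 0
Sample 5: 10→13, due 13, tardiness 0
Sample 6: 13→19, due 15, tardiness 4
Sample 3: 19→37, due 18, tardiness 19
Sample 1: 37→41, due 21, tardiness 20
Sample 4: 41→49, due 22, tardiness 27
Late samples: 4.

4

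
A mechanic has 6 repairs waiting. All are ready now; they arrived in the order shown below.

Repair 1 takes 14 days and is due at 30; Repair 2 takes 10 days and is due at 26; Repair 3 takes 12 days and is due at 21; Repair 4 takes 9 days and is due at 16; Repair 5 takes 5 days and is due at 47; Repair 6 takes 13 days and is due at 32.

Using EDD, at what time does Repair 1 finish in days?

EDD (increasing due date): Repair 4 Repair 3 Repair 2 Repair 1 Repair 6 Repair 5.
Repair 4: 0→9
Repair 3: 9→21
Repair 2: 21→31
Repair 1: 31→45

45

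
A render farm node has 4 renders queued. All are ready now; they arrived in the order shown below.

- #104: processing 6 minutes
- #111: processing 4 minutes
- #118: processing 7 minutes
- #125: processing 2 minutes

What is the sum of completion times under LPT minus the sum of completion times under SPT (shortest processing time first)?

17

LPT (decreasing processing time): #118 #104 #111 #125.
#118: 0→7
#104: 7→13
#111: 13→17
#125: 17→19
Sum = 7+13+17+19 = 56.
SPT (increasing processing time): #125 #111 #104 #118.
#125: 0→2
#111: 2→6
#104: 6→12
#118: 12→19
Sum = 2+6+12+19 = 39.
Difference = 56 − 39 = 17.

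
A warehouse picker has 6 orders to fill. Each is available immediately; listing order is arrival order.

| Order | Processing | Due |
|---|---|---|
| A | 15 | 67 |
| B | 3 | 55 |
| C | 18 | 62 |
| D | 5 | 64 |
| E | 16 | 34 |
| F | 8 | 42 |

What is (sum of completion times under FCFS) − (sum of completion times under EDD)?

FIFO (arrival order): A B C D E F.
A: 0→15
B: 15→18
C: 18→36
D: 36→41
E: 41→57
F: 57→65
Sum = 15+18+36+41+57+65 = 232.
EDD (increasing due date): E F B C D A.
E: 0→16
F: 16→24
B: 24→27
C: 27→45
D: 45→50
A: 50→65
Sum = 16+24+27+45+50+65 = 227.
Difference = 232 − 227 = 5.

5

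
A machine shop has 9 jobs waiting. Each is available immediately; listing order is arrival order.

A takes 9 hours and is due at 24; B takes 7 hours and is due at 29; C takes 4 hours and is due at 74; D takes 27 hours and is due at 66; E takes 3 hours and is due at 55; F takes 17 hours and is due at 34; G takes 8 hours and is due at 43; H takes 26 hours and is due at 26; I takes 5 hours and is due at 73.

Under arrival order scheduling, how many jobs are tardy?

4

FIFO (arrival order): A B C D E F G H I.
A: 0→9, due 24, tardiness 0
B: 9→16, due 29, tardiness 0
C: 16→20, due 74, tardiness 0
D: 20→47, due 66, tardiness 0
E: 47→50, due 55, tardiness 0
F: 50→67, due 34, tardiness 33
G: 67→75, due 43, tardiness 32
H: 75→101, due 26, tardiness 75
I: 101→106, due 73, tardiness 33
Late jobs: 4.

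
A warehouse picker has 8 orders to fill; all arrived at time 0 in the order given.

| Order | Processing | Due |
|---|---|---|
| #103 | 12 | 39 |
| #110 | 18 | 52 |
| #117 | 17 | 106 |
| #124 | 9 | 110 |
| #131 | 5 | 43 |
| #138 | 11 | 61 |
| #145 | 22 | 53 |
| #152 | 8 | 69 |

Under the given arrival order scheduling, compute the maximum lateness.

41

FIFO (arrival order): #103 #110 #117 #124 #131 #138 #145 #152.
#103: 0→12, due 39, lateness -27
#110: 12→30, due 52, lateness -22
#117: 30→47, due 106, lateness -59
#124: 47→56, due 110, lateness -54
#131: 56→61, due 43, lateness 18
#138: 61→72, due 61, lateness 11
#145: 72→94, due 53, lateness 41
#152: 94→102, due 69, lateness 33
Maximum = 41.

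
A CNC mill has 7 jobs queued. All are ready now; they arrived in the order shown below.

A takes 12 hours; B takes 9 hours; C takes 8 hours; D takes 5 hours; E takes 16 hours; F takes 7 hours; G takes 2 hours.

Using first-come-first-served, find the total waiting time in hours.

FIFO (arrival order): A B C D E F G.
A: waits 0, runs 0→12
B: waits 12, runs 12→21
C: waits 21, runs 21→29
D: waits 29, runs 29→34
E: waits 34, runs 34→50
F: waits 50, runs 50→57
G: waits 57, runs 57→59
Sum = 0+12+21+29+34+50+57 = 203.

203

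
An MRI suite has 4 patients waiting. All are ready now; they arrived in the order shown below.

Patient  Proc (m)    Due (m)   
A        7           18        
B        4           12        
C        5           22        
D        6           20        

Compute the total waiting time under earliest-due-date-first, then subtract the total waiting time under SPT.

4

EDD (increasing due date): B A D C.
B: waits 0, runs 0→4
A: waits 4, runs 4→11
D: waits 11, runs 11→17
C: waits 17, runs 17→22
Sum = 0+4+11+17 = 32.
SPT (increasing processing time): B C D A.
B: waits 0, runs 0→4
C: waits 4, runs 4→9
D: waits 9, runs 9→15
A: waits 15, runs 15→22
Sum = 0+4+9+15 = 28.
Difference = 32 − 28 = 4.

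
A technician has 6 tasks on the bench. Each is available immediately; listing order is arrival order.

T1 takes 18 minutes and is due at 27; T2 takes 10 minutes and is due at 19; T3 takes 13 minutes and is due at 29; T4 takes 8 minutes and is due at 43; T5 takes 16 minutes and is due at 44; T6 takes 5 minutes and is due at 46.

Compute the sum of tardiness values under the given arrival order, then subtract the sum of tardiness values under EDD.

8

FIFO (arrival order): T1 T2 T3 T4 T5 T6.
T1: 0→18, due 27, tardiness 0
T2: 18→28, due 19, tardiness 9
T3: 28→41, due 29, tardiness 12
T4: 41→49, due 43, tardiness 6
T5: 49→65, due 44, tardiness 21
T6: 65→70, due 46, tardiness 24
Sum = 0+9+12+6+21+24 = 72.
EDD (increasing due date): T2 T1 T3 T4 T5 T6.
T2: 0→10, due 19, tardiness 0
T1: 10→28, due 27, tardiness 1
T3: 28→41, due 29, tardiness 12
T4: 41→49, due 43, tardiness 6
T5: 49→65, due 44, tardiness 21
T6: 65→70, due 46, tardiness 24
Sum = 0+1+12+6+21+24 = 64.
Difference = 72 − 64 = 8.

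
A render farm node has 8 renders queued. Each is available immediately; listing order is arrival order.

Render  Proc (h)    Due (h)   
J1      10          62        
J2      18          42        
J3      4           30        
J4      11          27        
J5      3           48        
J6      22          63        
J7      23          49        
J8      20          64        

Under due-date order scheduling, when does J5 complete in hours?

EDD (increasing due date): J4 J3 J2 J5 J7 J1 J6 J8.
J4: 0→11
J3: 11→15
J2: 15→33
J5: 33→36

36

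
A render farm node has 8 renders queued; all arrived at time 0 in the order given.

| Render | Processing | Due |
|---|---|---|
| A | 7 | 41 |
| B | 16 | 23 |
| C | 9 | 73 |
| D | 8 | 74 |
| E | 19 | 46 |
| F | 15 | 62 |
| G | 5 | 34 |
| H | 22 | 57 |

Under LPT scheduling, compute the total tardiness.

189

LPT (decreasing processing time): H E B F C D A G.
H: 0→22, due 57, tardiness 0
E: 22→41, due 46, tardiness 0
B: 41→57, due 23, tardiness 34
F: 57→72, due 62, tardiness 10
C: 72→81, due 73, tardiness 8
D: 81→89, due 74, tardiness 15
A: 89→96, due 41, tardiness 55
G: 96→101, due 34, tardiness 67
Sum = 0+0+34+10+8+15+55+67 = 189.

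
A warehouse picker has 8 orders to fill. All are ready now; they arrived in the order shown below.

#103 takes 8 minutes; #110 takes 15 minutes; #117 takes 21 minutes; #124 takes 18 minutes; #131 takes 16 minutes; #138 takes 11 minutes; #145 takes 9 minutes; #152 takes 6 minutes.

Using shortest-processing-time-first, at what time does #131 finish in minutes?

SPT (increasing processing time): #152 #103 #145 #138 #110 #131 #124 #117.
#152: 0→6
#103: 6→14
#145: 14→23
#138: 23→34
#110: 34→49
#131: 49→65

65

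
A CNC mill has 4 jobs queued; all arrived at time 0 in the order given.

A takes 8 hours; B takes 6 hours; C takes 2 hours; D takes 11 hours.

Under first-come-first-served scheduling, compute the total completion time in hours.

FIFO (arrival order): A B C D.
A: 0→8
B: 8→14
C: 14→16
D: 16→27
Sum = 8+14+16+27 = 65.

65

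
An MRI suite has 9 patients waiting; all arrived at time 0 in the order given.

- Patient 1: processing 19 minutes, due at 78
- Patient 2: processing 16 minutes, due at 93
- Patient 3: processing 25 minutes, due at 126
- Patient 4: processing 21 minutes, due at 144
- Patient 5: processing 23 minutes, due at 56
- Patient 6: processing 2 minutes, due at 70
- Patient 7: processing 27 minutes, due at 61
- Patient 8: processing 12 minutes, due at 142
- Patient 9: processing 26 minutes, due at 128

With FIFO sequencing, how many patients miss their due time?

5

FIFO (arrival order): Patient 1 Patient 2 Patient 3 Patient 4 Patient 5 Patient 6 Patient 7 Patient 8 Patient 9.
Patient 1: 0→19, due 78, tardiness 0
Patient 2: 19→35, due 93, tardiness 0
Patient 3: 35→60, due 126, tardiness 0
Patient 4: 60→81, due 144, tardiness 0
Patient 5: 81→104, due 56, tardiness 48
Patient 6: 104→106, due 70, tardiness 36
Patient 7: 106→133, due 61, tardiness 72
Patient 8: 133→145, due 142, tardiness 3
Patient 9: 145→171, due 128, tardiness 43
Late patients: 5.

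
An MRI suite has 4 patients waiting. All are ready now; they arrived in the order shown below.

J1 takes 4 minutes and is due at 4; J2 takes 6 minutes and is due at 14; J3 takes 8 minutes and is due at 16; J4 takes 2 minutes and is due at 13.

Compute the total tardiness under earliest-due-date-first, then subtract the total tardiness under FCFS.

-5

EDD (increasing due date): J1 J4 J2 J3.
J1: 0→4, due 4, tardiness 0
J4: 4→6, due 13, tardiness 0
J2: 6→12, due 14, tardiness 0
J3: 12→20, due 16, tardiness 4
Sum = 0+0+0+4 = 4.
FIFO (arrival order): J1 J2 J3 J4.
J1: 0→4, due 4, tardiness 0
J2: 4→10, due 14, tardiness 0
J3: 10→18, due 16, tardiness 2
J4: 18→20, due 13, tardiness 7
Sum = 0+0+2+7 = 9.
Difference = 4 − 9 = -5.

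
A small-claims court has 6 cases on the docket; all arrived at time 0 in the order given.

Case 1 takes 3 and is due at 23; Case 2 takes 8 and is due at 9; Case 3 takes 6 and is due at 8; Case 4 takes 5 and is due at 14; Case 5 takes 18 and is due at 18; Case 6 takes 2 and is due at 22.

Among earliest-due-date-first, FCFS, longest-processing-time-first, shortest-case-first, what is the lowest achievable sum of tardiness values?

47

EDD (increasing due date): Case 3 Case 2 Case 4 Case 5 Case 6 Case 1.
Case 3: 0→6, due 8, tardiness 0
Case 2: 6→14, due 9, tardiness 5
Case 4: 14→19, due 14, tardiness 5
Case 5: 19→37, due 18, tardiness 19
Case 6: 37→39, due 22, tardiness 17
Case 1: 39→42, due 23, tardiness 19
Sum = 0+5+5+19+17+19 = 65.
FIFO (arrival order): Case 1 Case 2 Case 3 Case 4 Case 5 Case 6.
Case 1: 0→3, due 23, tardiness 0
Case 2: 3→11, due 9, tardiness 2
Case 3: 11→17, due 8, tardiness 9
Case 4: 17→22, due 14, tardiness 8
Case 5: 22→40, due 18, tardiness 22
Case 6: 40→42, due 22, tardiness 20
Sum = 0+2+9+8+22+20 = 61.
LPT (decreasing processing time): Case 5 Case 2 Case 3 Case 4 Case 1 Case 6.
Case 5: 0→18, due 18, tardiness 0
Case 2: 18→26, due 9, tardiness 17
Case 3: 26→32, due 8, tardiness 24
Case 4: 32→37, due 14, tardiness 23
Case 1: 37→40, due 23, tardiness 17
Case 6: 40→42, due 22, tardiness 20
Sum = 0+17+24+23+17+20 = 101.
SPT (increasing processing time): Case 6 Case 1 Case 4 Case 3 Case 2 Case 5.
Case 6: 0→2, due 22, tardiness 0
Case 1: 2→5, due 23, tardiness 0
Case 4: 5→10, due 14, tardiness 0
Case 3: 10→16, due 8, tardiness 8
Case 2: 16→24, due 9, tardiness 15
Case 5: 24→42, due 18, tardiness 24
Sum = 0+0+0+8+15+24 = 47.
EDD 65, FIFO 61, LPT 101, SPT 47 → minimum 47.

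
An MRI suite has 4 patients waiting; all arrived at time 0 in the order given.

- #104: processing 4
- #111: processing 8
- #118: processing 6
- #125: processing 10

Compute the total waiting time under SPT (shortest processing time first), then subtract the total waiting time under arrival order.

SPT (increasing processing time): #104 #118 #111 #125.
#104: waits 0, runs 0→4
#118: waits 4, runs 4→10
#111: waits 10, runs 10→18
#125: waits 18, runs 18→28
Sum = 0+4+10+18 = 32.
FIFO (arrival order): #104 #111 #118 #125.
#104: waits 0, runs 0→4
#111: waits 4, runs 4→12
#118: waits 12, runs 12→18
#125: waits 18, runs 18→28
Sum = 0+4+12+18 = 34.
Difference = 32 − 34 = -2.

-2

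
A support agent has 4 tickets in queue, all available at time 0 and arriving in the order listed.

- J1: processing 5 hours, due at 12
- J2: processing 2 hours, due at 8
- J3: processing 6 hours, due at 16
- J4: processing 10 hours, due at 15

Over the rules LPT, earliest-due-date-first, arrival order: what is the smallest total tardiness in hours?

LPT (decreasing processing time): J4 J3 J1 J2.
J4: 0→10, due 15, tardiness 0
J3: 10→16, due 16, tardiness 0
J1: 16→21, due 12, tardiness 9
J2: 21→23, due 8, tardiness 15
Sum = 0+0+9+15 = 24.
EDD (increasing due date): J2 J1 J4 J3.
J2: 0→2, due 8, tardiness 0
J1: 2→7, due 12, tardiness 0
J4: 7→17, due 15, tardiness 2
J3: 17→23, due 16, tardiness 7
Sum = 0+0+2+7 = 9.
FIFO (arrival order): J1 J2 J3 J4.
J1: 0→5, due 12, tardiness 0
J2: 5→7, due 8, tardiness 0
J3: 7→13, due 16, tardiness 0
J4: 13→23, due 15, tardiness 8
Sum = 0+0+0+8 = 8.
LPT 24, EDD 9, FIFO 8 → minimum 8.

8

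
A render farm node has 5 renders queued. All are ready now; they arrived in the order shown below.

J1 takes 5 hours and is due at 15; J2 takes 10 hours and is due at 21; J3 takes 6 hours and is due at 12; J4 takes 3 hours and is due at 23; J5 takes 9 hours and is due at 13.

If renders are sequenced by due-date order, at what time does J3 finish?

EDD (increasing due date): J3 J5 J1 J2 J4.
J3: 0→6

6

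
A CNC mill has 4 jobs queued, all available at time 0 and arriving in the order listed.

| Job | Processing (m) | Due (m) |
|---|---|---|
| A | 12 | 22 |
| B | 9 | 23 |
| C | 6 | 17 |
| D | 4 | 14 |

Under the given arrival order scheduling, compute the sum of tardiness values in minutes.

FIFO (arrival order): A B C D.
A: 0→12, due 22, tardiness 0
B: 12→21, due 23, tardiness 0
C: 21→27, due 17, tardiness 10
D: 27→31, due 14, tardiness 17
Sum = 0+0+10+17 = 27.

27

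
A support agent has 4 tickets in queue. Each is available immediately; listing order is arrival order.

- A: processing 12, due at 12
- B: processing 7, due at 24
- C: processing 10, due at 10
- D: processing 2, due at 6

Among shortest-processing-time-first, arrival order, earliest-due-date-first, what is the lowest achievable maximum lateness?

SPT (increasing processing time): D B C A.
D: 0→2, due 6, lateness -4
B: 2→9, due 24, lateness -15
C: 9→19, due 10, lateness 9
A: 19→31, due 12, lateness 19
Maximum = 19.
FIFO (arrival order): A B C D.
A: 0→12, due 12, lateness 0
B: 12→19, due 24, lateness -5
C: 19→29, due 10, lateness 19
D: 29→31, due 6, lateness 25
Maximum = 25.
EDD (increasing due date): D C A B.
D: 0→2, due 6, lateness -4
C: 2→12, due 10, lateness 2
A: 12→24, due 12, lateness 12
B: 24→31, due 24, lateness 7
Maximum = 12.
SPT 19, FIFO 25, EDD 12 → minimum 12.

12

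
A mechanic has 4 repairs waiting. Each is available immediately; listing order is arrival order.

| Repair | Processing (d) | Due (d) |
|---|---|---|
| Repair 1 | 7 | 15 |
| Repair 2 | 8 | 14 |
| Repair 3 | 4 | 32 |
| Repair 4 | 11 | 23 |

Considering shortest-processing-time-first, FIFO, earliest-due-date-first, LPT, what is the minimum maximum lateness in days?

SPT (increasing processing time): Repair 3 Repair 1 Repair 2 Repair 4.
Repair 3: 0→4, due 32, lateness -28
Repair 1: 4→11, due 15, lateness -4
Repair 2: 11→19, due 14, lateness 5
Repair 4: 19→30, due 23, lateness 7
Maximum = 7.
FIFO (arrival order): Repair 1 Repair 2 Repair 3 Repair 4.
Repair 1: 0→7, due 15, lateness -8
Repair 2: 7→15, due 14, lateness 1
Repair 3: 15→19, due 32, lateness -13
Repair 4: 19→30, due 23, lateness 7
Maximum = 7.
EDD (increasing due date): Repair 2 Repair 1 Repair 4 Repair 3.
Repair 2: 0→8, due 14, lateness -6
Repair 1: 8→15, due 15, lateness 0
Repair 4: 15→26, due 23, lateness 3
Repair 3: 26→30, due 32, lateness -2
Maximum = 3.
LPT (decreasing processing time): Repair 4 Repair 2 Repair 1 Repair 3.
Repair 4: 0→11, due 23, lateness -12
Repair 2: 11→19, due 14, lateness 5
Repair 1: 19→26, due 15, lateness 11
Repair 3: 26→30, due 32, lateness -2
Maximum = 11.
SPT 7, FIFO 7, EDD 3, LPT 11 → minimum 3.

3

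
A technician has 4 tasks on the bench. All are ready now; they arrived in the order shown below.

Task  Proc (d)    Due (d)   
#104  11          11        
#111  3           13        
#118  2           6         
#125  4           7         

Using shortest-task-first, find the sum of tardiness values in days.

11

SPT (increasing processing time): #118 #111 #125 #104.
#118: 0→2, due 6, tardiness 0
#111: 2→5, due 13, tardiness 0
#125: 5→9, due 7, tardiness 2
#104: 9→20, due 11, tardiness 9
Sum = 0+0+2+9 = 11.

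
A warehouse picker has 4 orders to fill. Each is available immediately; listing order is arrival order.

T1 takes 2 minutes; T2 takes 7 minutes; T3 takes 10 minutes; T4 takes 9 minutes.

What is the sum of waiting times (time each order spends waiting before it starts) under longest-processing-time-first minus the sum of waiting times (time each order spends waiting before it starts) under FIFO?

25

LPT (decreasing processing time): T3 T4 T2 T1.
T3: waits 0, runs 0→10
T4: waits 10, runs 10→19
T2: waits 19, runs 19→26
T1: waits 26, runs 26→28
Sum = 0+10+19+26 = 55.
FIFO (arrival order): T1 T2 T3 T4.
T1: waits 0, runs 0→2
T2: waits 2, runs 2→9
T3: waits 9, runs 9→19
T4: waits 19, runs 19→28
Sum = 0+2+9+19 = 30.
Difference = 55 − 30 = 25.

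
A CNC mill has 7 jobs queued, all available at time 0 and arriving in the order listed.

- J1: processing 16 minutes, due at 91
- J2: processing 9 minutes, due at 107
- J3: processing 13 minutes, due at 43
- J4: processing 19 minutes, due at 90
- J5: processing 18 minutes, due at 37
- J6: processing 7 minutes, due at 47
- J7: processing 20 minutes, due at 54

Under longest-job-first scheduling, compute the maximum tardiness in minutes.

LPT (decreasing processing time): J7 J4 J5 J1 J3 J2 J6.
J7: 0→20, due 54, tardiness 0
J4: 20→39, due 90, tardiness 0
J5: 39→57, due 37, tardiness 20
J1: 57→73, due 91, tardiness 0
J3: 73→86, due 43, tardiness 43
J2: 86→95, due 107, tardiness 0
J6: 95→102, due 47, tardiness 55
Maximum = 55.

55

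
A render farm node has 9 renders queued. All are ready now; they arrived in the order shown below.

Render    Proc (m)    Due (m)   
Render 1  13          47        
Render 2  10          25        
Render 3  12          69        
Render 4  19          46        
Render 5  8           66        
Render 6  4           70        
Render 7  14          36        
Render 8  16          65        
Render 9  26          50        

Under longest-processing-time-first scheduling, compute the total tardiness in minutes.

300

LPT (decreasing processing time): Render 9 Render 4 Render 8 Render 7 Render 1 Render 3 Render 2 Render 5 Render 6.
Render 9: 0→26, due 50, tardiness 0
Render 4: 26→45, due 46, tardiness 0
Render 8: 45→61, due 65, tardiness 0
Render 7: 61→75, due 36, tardiness 39
Render 1: 75→88, due 47, tardiness 41
Render 3: 88→100, due 69, tardiness 31
Render 2: 100→110, due 25, tardiness 85
Render 5: 110→118, due 66, tardiness 52
Render 6: 118→122, due 70, tardiness 52
Sum = 0+0+0+39+41+31+85+52+52 = 300.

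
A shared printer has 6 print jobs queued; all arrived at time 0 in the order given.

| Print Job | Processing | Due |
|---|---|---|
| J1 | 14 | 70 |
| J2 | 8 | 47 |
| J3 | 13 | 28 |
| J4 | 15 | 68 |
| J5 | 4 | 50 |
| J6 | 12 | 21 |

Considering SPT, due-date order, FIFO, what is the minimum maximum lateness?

SPT (increasing processing time): J5 J2 J6 J3 J1 J4.
J5: 0→4, due 50, lateness -46
J2: 4→12, due 47, lateness -35
J6: 12→24, due 21, lateness 3
J3: 24→37, due 28, lateness 9
J1: 37→51, due 70, lateness -19
J4: 51→66, due 68, lateness -2
Maximum = 9.
EDD (increasing due date): J6 J3 J2 J5 J4 J1.
J6: 0→12, due 21, lateness -9
J3: 12→25, due 28, lateness -3
J2: 25→33, due 47, lateness -14
J5: 33→37, due 50, lateness -13
J4: 37→52, due 68, lateness -16
J1: 52→66, due 70, lateness -4
Maximum = -3.
FIFO (arrival order): J1 J2 J3 J4 J5 J6.
J1: 0→14, due 70, lateness -56
J2: 14→22, due 47, lateness -25
J3: 22→35, due 28, lateness 7
J4: 35→50, due 68, lateness -18
J5: 50→54, due 50, lateness 4
J6: 54→66, due 21, lateness 45
Maximum = 45.
SPT 9, EDD -3, FIFO 45 → minimum -3.

-3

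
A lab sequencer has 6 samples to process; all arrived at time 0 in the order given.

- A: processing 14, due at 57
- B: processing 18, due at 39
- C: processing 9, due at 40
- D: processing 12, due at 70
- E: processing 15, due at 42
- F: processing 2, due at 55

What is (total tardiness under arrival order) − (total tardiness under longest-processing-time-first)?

-1

FIFO (arrival order): A B C D E F.
A: 0→14, due 57, tardiness 0
B: 14→32, due 39, tardiness 0
C: 32→41, due 40, tardiness 1
D: 41→53, due 70, tardiness 0
E: 53→68, due 42, tardiness 26
F: 68→70, due 55, tardiness 15
Sum = 0+0+1+0+26+15 = 42.
LPT (decreasing processing time): B E A D C F.
B: 0→18, due 39, tardiness 0
E: 18→33, due 42, tardiness 0
A: 33→47, due 57, tardiness 0
D: 47→59, due 70, tardiness 0
C: 59→68, due 40, tardiness 28
F: 68→70, due 55, tardiness 15
Sum = 0+0+0+0+28+15 = 43.
Difference = 42 − 43 = -1.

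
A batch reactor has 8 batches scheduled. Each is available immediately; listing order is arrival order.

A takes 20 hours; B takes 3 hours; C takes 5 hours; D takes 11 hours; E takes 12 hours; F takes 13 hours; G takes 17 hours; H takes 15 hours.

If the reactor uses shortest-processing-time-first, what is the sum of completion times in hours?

SPT (increasing processing time): B C D E F H G A.
B: 0→3
C: 3→8
D: 8→19
E: 19→31
F: 31→44
H: 44→59
G: 59→76
A: 76→96
Sum = 3+8+19+31+44+59+76+96 = 336.

336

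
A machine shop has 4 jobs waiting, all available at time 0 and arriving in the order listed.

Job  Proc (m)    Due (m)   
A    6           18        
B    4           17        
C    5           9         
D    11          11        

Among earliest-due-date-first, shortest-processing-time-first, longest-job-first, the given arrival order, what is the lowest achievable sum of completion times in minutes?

54

EDD (increasing due date): C D B A.
C: 0→5
D: 5→16
B: 16→20
A: 20→26
Sum = 5+16+20+26 = 67.
SPT (increasing processing time): B C A D.
B: 0→4
C: 4→9
A: 9→15
D: 15→26
Sum = 4+9+15+26 = 54.
LPT (decreasing processing time): D A C B.
D: 0→11
A: 11→17
C: 17→22
B: 22→26
Sum = 11+17+22+26 = 76.
FIFO (arrival order): A B C D.
A: 0→6
B: 6→10
C: 10→15
D: 15→26
Sum = 6+10+15+26 = 57.
EDD 67, SPT 54, LPT 76, FIFO 57 → minimum 54.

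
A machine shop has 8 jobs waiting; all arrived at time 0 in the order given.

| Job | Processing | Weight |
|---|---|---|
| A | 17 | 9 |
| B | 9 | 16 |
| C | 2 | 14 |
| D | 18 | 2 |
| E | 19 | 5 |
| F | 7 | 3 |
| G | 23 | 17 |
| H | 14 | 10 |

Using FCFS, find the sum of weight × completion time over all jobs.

FIFO (arrival order): A B C D E F G H.
A: finishes 17, weight 9, w·C = 153
B: finishes 26, weight 16, w·C = 416
C: finishes 28, weight 14, w·C = 392
D: finishes 46, weight 2, w·C = 92
E: finishes 65, weight 5, w·C = 325
F: finishes 72, weight 3, w·C = 216
G: finishes 95, weight 17, w·C = 1615
H: finishes 109, weight 10, w·C = 1090
Sum = 153+416+392+92+325+216+1615+1090 = 4299.

4299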